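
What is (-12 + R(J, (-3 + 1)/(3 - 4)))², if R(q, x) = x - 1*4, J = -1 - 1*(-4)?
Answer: 196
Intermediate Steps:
J = 3 (J = -1 + 4 = 3)
R(q, x) = -4 + x (R(q, x) = x - 4 = -4 + x)
(-12 + R(J, (-3 + 1)/(3 - 4)))² = (-12 + (-4 + (-3 + 1)/(3 - 4)))² = (-12 + (-4 - 2/(-1)))² = (-12 + (-4 - 2*(-1)))² = (-12 + (-4 + 2))² = (-12 - 2)² = (-14)² = 196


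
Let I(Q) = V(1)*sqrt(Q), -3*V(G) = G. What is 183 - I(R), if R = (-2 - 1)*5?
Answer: 183 + I*sqrt(15)/3 ≈ 183.0 + 1.291*I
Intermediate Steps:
V(G) = -G/3
R = -15 (R = -3*5 = -15)
I(Q) = -sqrt(Q)/3 (I(Q) = (-1/3*1)*sqrt(Q) = -sqrt(Q)/3)
183 - I(R) = 183 - (-1)*sqrt(-15)/3 = 183 - (-1)*I*sqrt(15)/3 = 183 + I*sqrt(15)/3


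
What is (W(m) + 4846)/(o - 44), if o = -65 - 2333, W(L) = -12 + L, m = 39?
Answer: -443/222 ≈ -1.9955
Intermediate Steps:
o = -2398
(W(m) + 4846)/(o - 44) = ((-12 + 39) + 4846)/(-2398 - 44) = (27 + 4846)/(-2442) = 4873*(-1/2442) = -443/222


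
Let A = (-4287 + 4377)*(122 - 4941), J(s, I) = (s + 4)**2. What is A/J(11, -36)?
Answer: -9638/5 ≈ -1927.6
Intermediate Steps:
J(s, I) = (4 + s)**2
A = -433710 (A = 90*(-4819) = -433710)
A/J(11, -36) = -433710/(4 + 11)**2 = -433710/(15**2) = -433710/225 = -433710*1/225 = -9638/5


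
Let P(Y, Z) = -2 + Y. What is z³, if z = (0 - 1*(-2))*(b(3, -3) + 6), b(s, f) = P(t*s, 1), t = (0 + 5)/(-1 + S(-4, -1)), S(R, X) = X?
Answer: -343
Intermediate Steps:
t = -5/2 (t = (0 + 5)/(-1 - 1) = 5/(-2) = 5*(-½) = -5/2 ≈ -2.5000)
b(s, f) = -2 - 5*s/2
z = -7 (z = (0 - 1*(-2))*((-2 - 5/2*3) + 6) = (0 + 2)*((-2 - 15/2) + 6) = 2*(-19/2 + 6) = 2*(-7/2) = -7)
z³ = (-7)³ = -343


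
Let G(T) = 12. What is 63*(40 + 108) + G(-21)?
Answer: 9336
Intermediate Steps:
63*(40 + 108) + G(-21) = 63*(40 + 108) + 12 = 63*148 + 12 = 9324 + 12 = 9336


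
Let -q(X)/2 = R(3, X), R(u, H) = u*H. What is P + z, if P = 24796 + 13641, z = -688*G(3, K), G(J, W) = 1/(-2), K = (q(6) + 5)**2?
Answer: 38781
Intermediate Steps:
R(u, H) = H*u
q(X) = -6*X (q(X) = -2*X*3 = -6*X)
K = 961 (K = (-6*6 + 5)**2 = (-36 + 5)**2 = (-31)**2 = 961)
G(J, W) = -1/2
z = 344 (z = -688*(-1/2) = 344)
P = 38437
P + z = 38437 + 344 = 38781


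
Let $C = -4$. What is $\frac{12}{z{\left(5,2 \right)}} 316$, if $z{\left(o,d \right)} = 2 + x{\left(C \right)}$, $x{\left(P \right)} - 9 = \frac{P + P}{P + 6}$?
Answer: $\frac{3792}{7} \approx 541.71$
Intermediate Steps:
$x{\left(P \right)} = 9 + \frac{2 P}{6 + P}$ ($x{\left(P \right)} = 9 + \frac{P + P}{P + 6} = 9 + \frac{2 P}{6 + P}$)
$z{\left(o,d \right)} = 7$ ($z{\left(o,d \right)} = 2 + \frac{54 + 11 \left(-4\right)}{6 - 4} = 2 + \frac{54 - 44}{2} = 2 + \frac{1}{2} \cdot 10 = 2 + 5 = 7$)
$\frac{12}{z{\left(5,2 \right)}} 316 = \frac{12}{7} \cdot 316 = \frac{3792}{7}$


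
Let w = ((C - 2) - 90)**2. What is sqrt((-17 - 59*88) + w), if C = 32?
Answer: I*sqrt(1609) ≈ 40.112*I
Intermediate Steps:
w = 3600 (w = ((32 - 2) - 90)**2 = (30 - 90)**2 = (-60)**2 = 3600)
sqrt((-17 - 59*88) + w) = sqrt((-17 - 59*88) + 3600) = sqrt((-17 - 5192) + 3600) = sqrt(-5209 + 3600) = sqrt(-1609) = I*sqrt(1609)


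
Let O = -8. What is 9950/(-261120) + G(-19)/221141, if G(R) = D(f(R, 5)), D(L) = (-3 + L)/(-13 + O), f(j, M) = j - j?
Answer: -1540220953/40421036544 ≈ -0.038104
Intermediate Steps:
f(j, M) = 0
D(L) = ⅐ - L/21 (D(L) = (-3 + L)/(-13 - 8) = (-3 + L)/(-21) = (-3 + L)*(-1/21) = ⅐ - L/21)
G(R) = ⅐ (G(R) = ⅐ - 1/21*0 = ⅐ + 0 = ⅐)
9950/(-261120) + G(-19)/221141 = 9950/(-261120) + (⅐)/221141 = 9950*(-1/261120) + (⅐)*(1/221141) = -995/26112 + 1/1547987 = -1540220953/40421036544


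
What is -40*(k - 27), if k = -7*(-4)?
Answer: -40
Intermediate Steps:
k = 28
-40*(k - 27) = -40*(28 - 27) = -40*1 = -40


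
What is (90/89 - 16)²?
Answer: 1779556/7921 ≈ 224.66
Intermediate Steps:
(90/89 - 16)² = (-1334/89)² = 1779556/7921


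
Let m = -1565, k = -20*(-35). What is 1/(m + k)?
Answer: -1/865 ≈ -0.0011561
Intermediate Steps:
k = 700
1/(m + k) = 1/(-1565 + 700) = 1/(-865) = -1/865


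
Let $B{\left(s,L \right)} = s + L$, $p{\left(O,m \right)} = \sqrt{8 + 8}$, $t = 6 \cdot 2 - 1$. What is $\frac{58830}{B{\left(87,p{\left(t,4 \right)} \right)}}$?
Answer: $\frac{58830}{91} \approx 646.48$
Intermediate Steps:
$t = 11$ ($t = 12 - 1 = 11$)
$p{\left(O,m \right)} = 4$ ($p{\left(O,m \right)} = \sqrt{16} = 4$)
$B{\left(s,L \right)} = L + s$
$\frac{58830}{B{\left(87,p{\left(t,4 \right)} \right)}} = \frac{58830}{4 + 87} = \frac{58830}{91}$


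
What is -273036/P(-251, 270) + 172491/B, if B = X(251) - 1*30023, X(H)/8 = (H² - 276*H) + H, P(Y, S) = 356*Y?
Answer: 1485601236/1747244885 ≈ 0.85025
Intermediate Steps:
X(H) = -2200*H + 8*H² (X(H) = 8*((H² - 276*H) + H) = 8*(H² - 275*H) = -2200*H + 8*H²)
B = -78215 (B = 8*251*(-275 + 251) - 1*30023 = 8*251*(-24) - 30023 = -48192 - 30023 = -78215)
-273036/P(-251, 270) + 172491/B = -273036/(356*(-251)) + 172491/(-78215) = -273036/(-89356) + 172491*(-1/78215) = -273036*(-1/89356) - 172491/78215 = 68259/22339 - 172491/78215 = 1485601236/1747244885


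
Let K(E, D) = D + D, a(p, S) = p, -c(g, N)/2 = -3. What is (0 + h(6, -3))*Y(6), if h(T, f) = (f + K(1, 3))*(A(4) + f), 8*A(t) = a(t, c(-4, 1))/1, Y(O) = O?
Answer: -45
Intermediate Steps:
c(g, N) = 6 (c(g, N) = -2*(-3) = 6)
K(E, D) = 2*D
A(t) = t/8 (A(t) = (t/1)/8 = (t*1)/8 = t/8)
h(T, f) = (½ + f)*(6 + f) (h(T, f) = (f + 2*3)*((⅛)*4 + f) = (f + 6)*(½ + f) = (6 + f)*(½ + f) = (½ + f)*(6 + f))
(0 + h(6, -3))*Y(6) = (0 + (3 + (-3)² + (13/2)*(-3)))*6 = (0 + (3 + 9 - 39/2))*6 = (0 - 15/2)*6 = -15/2*6 = -45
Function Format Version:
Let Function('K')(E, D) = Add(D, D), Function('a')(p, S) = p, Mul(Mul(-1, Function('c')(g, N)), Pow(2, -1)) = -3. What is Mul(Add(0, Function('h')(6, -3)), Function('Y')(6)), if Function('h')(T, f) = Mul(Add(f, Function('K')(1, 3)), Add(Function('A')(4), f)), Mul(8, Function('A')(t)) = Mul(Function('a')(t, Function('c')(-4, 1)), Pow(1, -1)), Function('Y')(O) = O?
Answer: -45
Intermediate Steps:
Function('c')(g, N) = 6 (Function('c')(g, N) = Mul(-2, -3) = 6)
Function('K')(E, D) = Mul(2, D)
Function('A')(t) = Mul(Rational(1, 8), t) (Function('A')(t) = Mul(Rational(1, 8), Mul(t, Pow(1, -1))) = Mul(Rational(1, 8), Mul(t, 1)) = Mul(Rational(1, 8), t))
Function('h')(T, f) = Mul(Add(Rational(1, 2), f), Add(6, f)) (Function('h')(T, f) = Mul(Add(f, Mul(2, 3)), Add(Mul(Rational(1, 8), 4), f)) = Mul(Add(f, 6), Add(Rational(1, 2), f)) = Mul(Add(6, f), Add(Rational(1, 2), f)) = Mul(Add(Rational(1, 2), f), Add(6, f)))
Mul(Add(0, Function('h')(6, -3)), Function('Y')(6)) = Mul(Add(0, Add(3, Pow(-3, 2), Mul(Rational(13, 2), -3))), 6) = Mul(Add(0, Add(3, 9, Rational(-39, 2))), 6) = Mul(Add(0, Rational(-15, 2)), 6) = Mul(Rational(-15, 2), 6) = -45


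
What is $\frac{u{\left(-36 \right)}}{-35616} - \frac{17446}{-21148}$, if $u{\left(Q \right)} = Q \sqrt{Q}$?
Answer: $\frac{8723}{10574} + \frac{9 i}{1484} \approx 0.82495 + 0.0060647 i$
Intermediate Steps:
$u{\left(Q \right)} = Q^{\frac{3}{2}}$
$\frac{u{\left(-36 \right)}}{-35616} - \frac{17446}{-21148} = \frac{\left(-36\right)^{\frac{3}{2}}}{-35616} - \frac{17446}{-21148} = - 216 i \left(- \frac{1}{35616}\right) - - \frac{8723}{10574} = \frac{9 i}{1484} + \frac{8723}{10574} = \frac{8723}{10574} + \frac{9 i}{1484}$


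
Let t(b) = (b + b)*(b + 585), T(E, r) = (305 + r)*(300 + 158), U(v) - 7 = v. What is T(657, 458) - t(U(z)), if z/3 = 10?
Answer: 303426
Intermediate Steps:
z = 30 (z = 3*10 = 30)
U(v) = 7 + v
T(E, r) = 139690 + 458*r (T(E, r) = (305 + r)*458 = 139690 + 458*r)
t(b) = 2*b*(585 + b) (t(b) = (2*b)*(585 + b) = 2*b*(585 + b))
T(657, 458) - t(U(z)) = (139690 + 458*458) - 2*(7 + 30)*(585 + (7 + 30)) = (139690 + 209764) - 2*37*(585 + 37) = 349454 - 2*37*622 = 349454 - 1*46028 = 349454 - 46028 = 303426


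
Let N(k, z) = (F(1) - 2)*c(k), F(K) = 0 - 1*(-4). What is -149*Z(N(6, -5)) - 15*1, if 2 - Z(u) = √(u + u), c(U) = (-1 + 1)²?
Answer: -313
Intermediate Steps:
F(K) = 4 (F(K) = 0 + 4 = 4)
c(U) = 0 (c(U) = 0² = 0)
N(k, z) = 0 (N(k, z) = (4 - 2)*0 = 2*0 = 0)
Z(u) = 2 - √2*√u (Z(u) = 2 - √(u + u) = 2 - √(2*u) = 2 - √2*√u)
-149*Z(N(6, -5)) - 15*1 = -149*(2 - √2*√0) - 15*1 = -149*(2 - 1*√2*0) - 15 = -149*(2 + 0) - 15 = -149*2 - 15 = -298 - 15 = -313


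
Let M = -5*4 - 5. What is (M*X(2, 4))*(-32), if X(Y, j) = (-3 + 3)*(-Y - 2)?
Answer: 0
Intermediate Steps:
X(Y, j) = 0 (X(Y, j) = 0*(-2 - Y) = 0)
M = -25 (M = -20 - 5 = -25)
(M*X(2, 4))*(-32) = -25*0*(-32) = 0*(-32) = 0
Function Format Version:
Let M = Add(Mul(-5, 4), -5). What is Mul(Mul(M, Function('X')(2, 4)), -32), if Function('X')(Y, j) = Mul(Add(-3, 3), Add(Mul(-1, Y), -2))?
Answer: 0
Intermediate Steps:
Function('X')(Y, j) = 0 (Function('X')(Y, j) = Mul(0, Add(-2, Mul(-1, Y))) = 0)
M = -25 (M = Add(-20, -5) = -25)
Mul(Mul(M, Function('X')(2, 4)), -32) = Mul(Mul(-25, 0), -32) = Mul(0, -32) = 0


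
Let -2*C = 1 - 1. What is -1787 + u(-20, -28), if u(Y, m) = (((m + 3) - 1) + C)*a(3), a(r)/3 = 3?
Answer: -2021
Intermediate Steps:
a(r) = 9 (a(r) = 3*3 = 9)
C = 0 (C = -(1 - 1)/2 = -½*0 = 0)
u(Y, m) = 18 + 9*m (u(Y, m) = (((m + 3) - 1) + 0)*9 = (((3 + m) - 1) + 0)*9 = ((2 + m) + 0)*9 = (2 + m)*9 = 18 + 9*m)
-1787 + u(-20, -28) = -1787 + (18 + 9*(-28)) = -1787 + (18 - 252) = -1787 - 234 = -2021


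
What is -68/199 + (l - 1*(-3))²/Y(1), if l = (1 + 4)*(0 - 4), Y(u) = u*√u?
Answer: 57443/199 ≈ 288.66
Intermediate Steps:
Y(u) = u^(3/2)
l = -20 (l = 5*(-4) = -20)
-68/199 + (l - 1*(-3))²/Y(1) = -68/199 + (-20 - 1*(-3))²/(1^(3/2)) = -68*1/199 + (-20 + 3)²/1 = -68/199 + (-17)²*1 = -68/199 + 289*1 = -68/199 + 289 = 57443/199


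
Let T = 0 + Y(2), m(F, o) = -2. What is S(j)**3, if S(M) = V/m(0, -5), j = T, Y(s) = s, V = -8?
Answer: 64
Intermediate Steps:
T = 2 (T = 0 + 2 = 2)
j = 2
S(M) = 4 (S(M) = -8/(-2) = -8*(-1/2) = 4)
S(j)**3 = 4**3 = 64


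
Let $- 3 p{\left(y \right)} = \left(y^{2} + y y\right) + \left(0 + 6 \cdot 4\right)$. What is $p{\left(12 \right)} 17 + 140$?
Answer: $-1628$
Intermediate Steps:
$p{\left(y \right)} = -8 - \frac{2 y^{2}}{3}$ ($p{\left(y \right)} = - \frac{\left(y^{2} + y y\right) + \left(0 + 6 \cdot 4\right)}{3} = - \frac{\left(y^{2} + y^{2}\right) + \left(0 + 24\right)}{3} = - \frac{2 y^{2} + 24}{3} = - \frac{24 + 2 y^{2}}{3} = -8 - \frac{2 y^{2}}{3}$)
$p{\left(12 \right)} 17 + 140 = \left(-8 - \frac{2 \cdot 12^{2}}{3}\right) 17 + 140 = \left(-8 - 96\right) 17 + 140 = \left(-104\right) 17 + 140 = -1768 + 140 = -1628$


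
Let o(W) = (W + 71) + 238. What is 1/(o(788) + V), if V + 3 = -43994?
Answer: -1/42900 ≈ -2.3310e-5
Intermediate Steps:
o(W) = 309 + W (o(W) = (71 + W) + 238 = 309 + W)
V = -43997 (V = -3 - 43994 = -43997)
1/(o(788) + V) = 1/((309 + 788) - 43997) = 1/(1097 - 43997) = 1/(-42900) = -1/42900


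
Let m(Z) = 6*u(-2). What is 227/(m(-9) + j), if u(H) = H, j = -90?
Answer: -227/102 ≈ -2.2255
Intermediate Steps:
m(Z) = -12 (m(Z) = 6*(-2) = -12)
227/(m(-9) + j) = 227/(-12 - 90) = 227/(-102) = 227*(-1/102) = -227/102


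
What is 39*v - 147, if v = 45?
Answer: 1608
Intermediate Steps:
39*v - 147 = 39*45 - 147 = 1755 - 147 = 1608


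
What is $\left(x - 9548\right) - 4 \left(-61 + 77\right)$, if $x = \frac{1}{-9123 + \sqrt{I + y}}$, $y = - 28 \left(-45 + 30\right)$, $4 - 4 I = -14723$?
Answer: $- \frac{1066611961400}{110966703} - \frac{2 \sqrt{1823}}{110966703} \approx -9612.0$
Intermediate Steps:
$I = \frac{14727}{4}$ ($I = 1 - - \frac{14723}{4} = 1 + \frac{14723}{4} = \frac{14727}{4} \approx 3681.8$)
$y = 420$ ($y = \left(-28\right) \left(-15\right) = 420$)
$x = \frac{1}{-9123 + \frac{3 \sqrt{1823}}{2}}$ ($x = \frac{1}{-9123 + \sqrt{\frac{14727}{4} + 420}} = \frac{1}{-9123 + \sqrt{\frac{16407}{4}}} = \frac{1}{-9123 + \frac{3 \sqrt{1823}}{2}} \approx -0.00011039$)
$\left(x - 9548\right) - 4 \left(-61 + 77\right) = \left(\left(- \frac{12164}{110966703} - \frac{2 \sqrt{1823}}{110966703}\right) - 9548\right) - 4 \left(-61 + 77\right) = \left(- \frac{1059510092408}{110966703} - \frac{2 \sqrt{1823}}{110966703}\right) - 64 = - \frac{1066611961400}{110966703} - \frac{2 \sqrt{1823}}{110966703}$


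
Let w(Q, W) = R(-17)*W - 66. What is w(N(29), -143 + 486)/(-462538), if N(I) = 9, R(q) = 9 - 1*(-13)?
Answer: -3740/231269 ≈ -0.016172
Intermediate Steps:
R(q) = 22 (R(q) = 9 + 13 = 22)
w(Q, W) = -66 + 22*W (w(Q, W) = 22*W - 66 = -66 + 22*W)
w(N(29), -143 + 486)/(-462538) = (-66 + 22*(-143 + 486))/(-462538) = (-66 + 22*343)*(-1/462538) = (-66 + 7546)*(-1/462538) = 7480*(-1/462538) = -3740/231269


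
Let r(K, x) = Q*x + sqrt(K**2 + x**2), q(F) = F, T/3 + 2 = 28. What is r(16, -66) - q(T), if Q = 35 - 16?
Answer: -1332 + 2*sqrt(1153) ≈ -1264.1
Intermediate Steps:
T = 78 (T = -6 + 3*28 = -6 + 84 = 78)
Q = 19
r(K, x) = sqrt(K**2 + x**2) + 19*x (r(K, x) = 19*x + sqrt(K**2 + x**2) = sqrt(K**2 + x**2) + 19*x)
r(16, -66) - q(T) = (sqrt(16**2 + (-66)**2) + 19*(-66)) - 1*78 = (sqrt(256 + 4356) - 1254) - 78 = (sqrt(4612) - 1254) - 78 = (2*sqrt(1153) - 1254) - 78 = (-1254 + 2*sqrt(1153)) - 78 = -1332 + 2*sqrt(1153)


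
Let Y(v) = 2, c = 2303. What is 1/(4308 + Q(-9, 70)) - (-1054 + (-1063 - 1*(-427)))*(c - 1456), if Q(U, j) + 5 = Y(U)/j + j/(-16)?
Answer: 1722902071170/1203623 ≈ 1.4314e+6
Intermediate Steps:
Q(U, j) = -5 + 2/j - j/16 (Q(U, j) = -5 + (2/j + j/(-16)) = -5 + (2/j + j*(-1/16)) = -5 + (2/j - j/16) = -5 + 2/j - j/16)
1/(4308 + Q(-9, 70)) - (-1054 + (-1063 - 1*(-427)))*(c - 1456) = 1/(4308 + (-5 + 2/70 - 1/16*70)) - (-1054 + (-1063 - 1*(-427)))*(2303 - 1456) = 1/(4308 + (-5 + 2*(1/70) - 35/8)) - (-1054 + (-1063 + 427))*847 = 1/(4308 + (-5 + 1/35 - 35/8)) - (-1054 - 636)*847 = 1/(4308 - 2617/280) - (-1690)*847 = 1/(1203623/280) - 1*(-1431430) = 280/1203623 + 1431430 = 1722902071170/1203623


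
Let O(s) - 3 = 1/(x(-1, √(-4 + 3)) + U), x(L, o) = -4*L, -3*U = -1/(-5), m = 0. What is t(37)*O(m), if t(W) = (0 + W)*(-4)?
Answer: -28416/59 ≈ -481.63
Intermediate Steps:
t(W) = -4*W (t(W) = W*(-4) = -4*W)
U = -1/15 (U = -(-1)/(3*(-5)) = -(-1)*(-1)/(3*5) = -⅓*⅕ = -1/15 ≈ -0.066667)
O(s) = 192/59 (O(s) = 3 + 1/(-4*(-1) - 1/15) = 3 + 1/(4 - 1/15) = 3 + 1/(59/15) = 3 + 15/59 = 192/59)
t(37)*O(m) = -4*37*(192/59) = -148*192/59 = -28416/59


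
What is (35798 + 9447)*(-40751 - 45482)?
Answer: -3901612085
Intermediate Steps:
(35798 + 9447)*(-40751 - 45482) = 45245*(-86233) = -3901612085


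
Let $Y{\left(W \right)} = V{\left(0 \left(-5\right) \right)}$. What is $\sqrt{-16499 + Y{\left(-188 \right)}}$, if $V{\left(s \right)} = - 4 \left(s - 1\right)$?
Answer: $i \sqrt{16495} \approx 128.43 i$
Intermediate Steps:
$V{\left(s \right)} = 4 - 4 s$ ($V{\left(s \right)} = - 4 \left(-1 + s\right) = 4 - 4 s$)
$Y{\left(W \right)} = 4$ ($Y{\left(W \right)} = 4 - 4 \cdot 0 \left(-5\right) = 4 - 0 = 4 + 0 = 4$)
$\sqrt{-16499 + Y{\left(-188 \right)}} = \sqrt{-16499 + 4} = \sqrt{-16495} = i \sqrt{16495}$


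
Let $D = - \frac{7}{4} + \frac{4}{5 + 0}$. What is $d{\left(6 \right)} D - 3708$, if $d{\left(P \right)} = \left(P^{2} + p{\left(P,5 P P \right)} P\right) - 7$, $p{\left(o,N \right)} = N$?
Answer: $- \frac{95231}{20} \approx -4761.5$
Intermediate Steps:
$d{\left(P \right)} = -7 + P^{2} + 5 P^{3}$ ($d{\left(P \right)} = \left(P^{2} + 5 P P P\right) - 7 = \left(P^{2} + 5 P^{2} P\right) - 7 = \left(P^{2} + 5 P^{3}\right) - 7 = -7 + P^{2} + 5 P^{3}$)
$D = - \frac{19}{20}$ ($D = \left(-7\right) \frac{1}{4} + \frac{4}{5} = - \frac{7}{4} + 4 \cdot \frac{1}{5} = - \frac{7}{4} + \frac{4}{5} = - \frac{19}{20} \approx -0.95$)
$d{\left(6 \right)} D - 3708 = \left(-7 + 6^{2} + 5 \cdot 6^{3}\right) \left(- \frac{19}{20}\right) - 3708 = \left(-7 + 36 + 5 \cdot 216\right) \left(- \frac{19}{20}\right) - 3708 = \left(-7 + 36 + 1080\right) \left(- \frac{19}{20}\right) - 3708 = 1109 \left(- \frac{19}{20}\right) - 3708 = - \frac{21071}{20} - 3708 = - \frac{95231}{20}$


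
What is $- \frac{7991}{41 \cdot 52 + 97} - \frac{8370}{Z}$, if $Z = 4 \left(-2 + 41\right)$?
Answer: $- \frac{3317221}{57954} \approx -57.239$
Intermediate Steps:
$Z = 156$ ($Z = 4 \cdot 39 = 156$)
$- \frac{7991}{41 \cdot 52 + 97} - \frac{8370}{Z} = - \frac{7991}{41 \cdot 52 + 97} - \frac{8370}{156} = - \frac{7991}{2132 + 97} - \frac{1395}{26} = - \frac{7991}{2229} - \frac{1395}{26} = - \frac{3317221}{57954}$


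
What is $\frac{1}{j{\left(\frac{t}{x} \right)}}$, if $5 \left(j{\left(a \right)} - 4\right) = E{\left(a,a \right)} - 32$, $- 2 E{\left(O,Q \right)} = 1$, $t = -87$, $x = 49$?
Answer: $- \frac{2}{5} \approx -0.4$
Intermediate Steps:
$E{\left(O,Q \right)} = - \frac{1}{2}$ ($E{\left(O,Q \right)} = \left(- \frac{1}{2}\right) 1 = - \frac{1}{2}$)
$j{\left(a \right)} = - \frac{5}{2}$ ($j{\left(a \right)} = 4 + \frac{- \frac{1}{2} - 32}{5} = 4 + \frac{1}{5} \left(- \frac{65}{2}\right) = 4 - \frac{13}{2} = - \frac{5}{2}$)
$\frac{1}{j{\left(\frac{t}{x} \right)}} = \frac{1}{- \frac{5}{2}} = - \frac{2}{5}$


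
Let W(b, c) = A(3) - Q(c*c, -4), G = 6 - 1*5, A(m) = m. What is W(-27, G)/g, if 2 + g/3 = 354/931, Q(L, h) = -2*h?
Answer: 4655/4524 ≈ 1.0290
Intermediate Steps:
G = 1 (G = 6 - 5 = 1)
W(b, c) = -5 (W(b, c) = 3 - (-2)*(-4) = 3 - 1*8 = 3 - 8 = -5)
g = -4524/931 (g = -6 + 3*(354/931) = -6 + 1062/931 = -4524/931 ≈ -4.8593)
W(-27, G)/g = -5/(-4524/931) = -5*(-931/4524) = 4655/4524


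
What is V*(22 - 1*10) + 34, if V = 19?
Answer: 262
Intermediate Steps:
V*(22 - 1*10) + 34 = 19*(22 - 1*10) + 34 = 19*(22 - 10) + 34 = 19*12 + 34 = 228 + 34 = 262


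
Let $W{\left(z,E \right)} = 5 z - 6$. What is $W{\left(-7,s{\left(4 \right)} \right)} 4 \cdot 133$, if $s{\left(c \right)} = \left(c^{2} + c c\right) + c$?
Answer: $-21812$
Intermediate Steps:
$s{\left(c \right)} = c + 2 c^{2}$ ($s{\left(c \right)} = \left(c^{2} + c^{2}\right) + c = 2 c^{2} + c = c + 2 c^{2}$)
$W{\left(z,E \right)} = -6 + 5 z$
$W{\left(-7,s{\left(4 \right)} \right)} 4 \cdot 133 = \left(-6 + 5 \left(-7\right)\right) 4 \cdot 133 = \left(-6 - 35\right) 532 = \left(-41\right) 532 = -21812$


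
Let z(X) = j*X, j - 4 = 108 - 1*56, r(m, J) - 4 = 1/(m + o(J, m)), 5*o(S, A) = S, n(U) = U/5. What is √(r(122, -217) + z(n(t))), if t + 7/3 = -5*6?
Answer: I*√153642695/655 ≈ 18.924*I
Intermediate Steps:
t = -97/3 (t = -7/3 - 5*6 = -7/3 - 30 = -97/3 ≈ -32.333)
n(U) = U/5 (n(U) = U*(⅕) = U/5)
o(S, A) = S/5
r(m, J) = 4 + 1/(m + J/5)
j = 56 (j = 4 + (108 - 1*56) = 4 + (108 - 56) = 4 + 52 = 56)
z(X) = 56*X
√(r(122, -217) + z(n(t))) = √((5 + 4*(-217) + 20*122)/(-217 + 5*122) + 56*((⅕)*(-97/3))) = √((5 - 868 + 2440)/(-217 + 610) + 56*(-97/15)) = √(1577/393 - 5432/15) = √(-234569/655) = I*√153642695/655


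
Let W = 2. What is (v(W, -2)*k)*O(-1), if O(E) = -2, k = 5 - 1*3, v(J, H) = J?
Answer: -8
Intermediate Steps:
k = 2 (k = 5 - 3 = 2)
(v(W, -2)*k)*O(-1) = (2*2)*(-2) = 4*(-2) = -8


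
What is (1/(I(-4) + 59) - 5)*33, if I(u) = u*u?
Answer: -4114/25 ≈ -164.56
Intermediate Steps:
I(u) = u²
(1/(I(-4) + 59) - 5)*33 = (1/((-4)² + 59) - 5)*33 = (1/(16 + 59) - 5)*33 = (1/75 - 5)*33 = -374/75*33 = -4114/25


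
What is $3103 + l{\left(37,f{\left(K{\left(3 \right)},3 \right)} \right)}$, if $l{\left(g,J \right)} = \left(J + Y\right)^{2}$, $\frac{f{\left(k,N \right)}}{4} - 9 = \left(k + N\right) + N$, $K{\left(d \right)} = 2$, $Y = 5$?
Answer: $8432$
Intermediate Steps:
$f{\left(k,N \right)} = 36 + 4 k + 8 N$ ($f{\left(k,N \right)} = 36 + 4 \left(\left(k + N\right) + N\right) = 36 + 4 \left(\left(N + k\right) + N\right) = 36 + 4 \left(k + 2 N\right) = 36 + \left(4 k + 8 N\right) = 36 + 4 k + 8 N$)
$l{\left(g,J \right)} = \left(5 + J\right)^{2}$ ($l{\left(g,J \right)} = \left(J + 5\right)^{2} = \left(5 + J\right)^{2}$)
$3103 + l{\left(37,f{\left(K{\left(3 \right)},3 \right)} \right)} = 3103 + \left(5 + \left(36 + 4 \cdot 2 + 8 \cdot 3\right)\right)^{2} = 3103 + \left(5 + \left(36 + 8 + 24\right)\right)^{2} = 3103 + \left(5 + 68\right)^{2} = 3103 + 73^{2} = 3103 + 5329 = 8432$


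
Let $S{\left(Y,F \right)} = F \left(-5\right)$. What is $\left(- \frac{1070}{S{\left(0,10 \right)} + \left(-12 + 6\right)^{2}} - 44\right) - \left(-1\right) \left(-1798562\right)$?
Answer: $- \frac{12589707}{7} \approx -1.7985 \cdot 10^{6}$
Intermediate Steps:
$S{\left(Y,F \right)} = - 5 F$
$\left(- \frac{1070}{S{\left(0,10 \right)} + \left(-12 + 6\right)^{2}} - 44\right) - \left(-1\right) \left(-1798562\right) = \left(- \frac{1070}{\left(-5\right) 10 + \left(-12 + 6\right)^{2}} - 44\right) - \left(-1\right) \left(-1798562\right) = \left(- \frac{1070}{-50 + \left(-6\right)^{2}} - 44\right) - 1798562 = \left(- \frac{1070}{-50 + 36} - 44\right) - 1798562 = \left(- \frac{1070}{-14} - 44\right) - 1798562 = \left(\left(-1070\right) \left(- \frac{1}{14}\right) - 44\right) - 1798562 = \left(\frac{535}{7} - 44\right) - 1798562 = \frac{227}{7} - 1798562 = - \frac{12589707}{7}$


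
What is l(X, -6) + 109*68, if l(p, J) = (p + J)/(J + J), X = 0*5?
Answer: 14825/2 ≈ 7412.5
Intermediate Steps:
X = 0
l(p, J) = (J + p)/(2*J) (l(p, J) = (J + p)/((2*J)) = (J + p)*(1/(2*J)) = (J + p)/(2*J))
l(X, -6) + 109*68 = (1/2)*(-6 + 0)/(-6) + 109*68 = (1/2)*(-1/6)*(-6) + 7412 = 1/2 + 7412 = 14825/2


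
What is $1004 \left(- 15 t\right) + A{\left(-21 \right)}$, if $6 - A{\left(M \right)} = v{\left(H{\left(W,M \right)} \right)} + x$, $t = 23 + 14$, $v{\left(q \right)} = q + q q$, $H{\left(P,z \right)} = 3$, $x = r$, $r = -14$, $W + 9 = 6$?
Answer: $-557212$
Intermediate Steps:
$W = -3$ ($W = -9 + 6 = -3$)
$x = -14$
$v{\left(q \right)} = q + q^{2}$
$t = 37$
$A{\left(M \right)} = 8$ ($A{\left(M \right)} = 6 - \left(3 \left(1 + 3\right) - 14\right) = 6 - \left(3 \cdot 4 - 14\right) = 6 - \left(12 - 14\right) = 6 - -2 = 6 + 2 = 8$)
$1004 \left(- 15 t\right) + A{\left(-21 \right)} = 1004 \left(\left(-15\right) 37\right) + 8 = 1004 \left(-555\right) + 8 = -557220 + 8 = -557212$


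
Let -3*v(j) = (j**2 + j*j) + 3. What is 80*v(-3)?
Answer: -560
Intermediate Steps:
v(j) = -1 - 2*j**2/3 (v(j) = -((j**2 + j*j) + 3)/3 = -((j**2 + j**2) + 3)/3 = -(2*j**2 + 3)/3 = -(3 + 2*j**2)/3 = -1 - 2*j**2/3)
80*v(-3) = 80*(-1 - 2/3*(-3)**2) = 80*(-1 - 2/3*9) = 80*(-1 - 6) = 80*(-7) = -560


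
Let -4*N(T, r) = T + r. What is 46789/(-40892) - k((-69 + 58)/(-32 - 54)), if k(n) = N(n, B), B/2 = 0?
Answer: -3911401/3516712 ≈ -1.1122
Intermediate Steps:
B = 0 (B = 2*0 = 0)
N(T, r) = -T/4 - r/4 (N(T, r) = -(T + r)/4 = -T/4 - r/4)
k(n) = -n/4 (k(n) = -n/4 - 1/4*0 = -n/4 + 0 = -n/4)
46789/(-40892) - k((-69 + 58)/(-32 - 54)) = 46789/(-40892) - (-1)*(-69 + 58)/(-32 - 54)/4 = 46789*(-1/40892) - (-1)*(-11/(-86))/4 = -46789/40892 - (-1)*(-11*(-1/86))/4 = -46789/40892 - (-1)*11/(4*86) = -46789/40892 - 1*(-11/344) = -46789/40892 + 11/344 = -3911401/3516712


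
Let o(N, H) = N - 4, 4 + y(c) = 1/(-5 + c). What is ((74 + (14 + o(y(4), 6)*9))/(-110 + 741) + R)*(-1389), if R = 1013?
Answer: -887862690/631 ≈ -1.4071e+6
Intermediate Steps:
y(c) = -4 + 1/(-5 + c)
o(N, H) = -4 + N
((74 + (14 + o(y(4), 6)*9))/(-110 + 741) + R)*(-1389) = ((74 + (14 + (-4 + (21 - 4*4)/(-5 + 4))*9))/(-110 + 741) + 1013)*(-1389) = ((74 + (14 + (-4 + (21 - 16)/(-1))*9))/631 + 1013)*(-1389) = ((74 + (14 + (-4 - 1*5)*9))*(1/631) + 1013)*(-1389) = ((74 + (14 + (-4 - 5)*9))*(1/631) + 1013)*(-1389) = ((74 + (14 - 9*9))*(1/631) + 1013)*(-1389) = ((74 + (14 - 81))*(1/631) + 1013)*(-1389) = ((74 - 67)*(1/631) + 1013)*(-1389) = (7*(1/631) + 1013)*(-1389) = (7/631 + 1013)*(-1389) = (639210/631)*(-1389) = -887862690/631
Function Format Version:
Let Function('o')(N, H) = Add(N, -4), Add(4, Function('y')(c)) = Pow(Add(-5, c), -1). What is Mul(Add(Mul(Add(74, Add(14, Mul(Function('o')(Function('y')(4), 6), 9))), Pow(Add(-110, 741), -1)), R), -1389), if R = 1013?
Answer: Rational(-887862690, 631) ≈ -1.4071e+6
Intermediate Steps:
Function('y')(c) = Add(-4, Pow(Add(-5, c), -1))
Function('o')(N, H) = Add(-4, N)
Mul(Add(Mul(Add(74, Add(14, Mul(Function('o')(Function('y')(4), 6), 9))), Pow(Add(-110, 741), -1)), R), -1389) = Mul(Add(Mul(Add(74, Add(14, Mul(Add(-4, Mul(Pow(Add(-5, 4), -1), Add(21, Mul(-4, 4)))), 9))), Pow(Add(-110, 741), -1)), 1013), -1389) = Mul(Add(Mul(Add(74, Add(14, Mul(Add(-4, Mul(Pow(-1, -1), Add(21, -16))), 9))), Pow(631, -1)), 1013), -1389) = Mul(Add(Mul(Add(74, Add(14, Mul(Add(-4, Mul(-1, 5)), 9))), Rational(1, 631)), 1013), -1389) = Mul(Add(Mul(Add(74, Add(14, Mul(Add(-4, -5), 9))), Rational(1, 631)), 1013), -1389) = Mul(Add(Mul(Add(74, Add(14, Mul(-9, 9))), Rational(1, 631)), 1013), -1389) = Mul(Add(Mul(Add(74, Add(14, -81)), Rational(1, 631)), 1013), -1389) = Mul(Add(Mul(Add(74, -67), Rational(1, 631)), 1013), -1389) = Mul(Add(Mul(7, Rational(1, 631)), 1013), -1389) = Mul(Add(Rational(7, 631), 1013), -1389) = Mul(Rational(639210, 631), -1389) = Rational(-887862690, 631)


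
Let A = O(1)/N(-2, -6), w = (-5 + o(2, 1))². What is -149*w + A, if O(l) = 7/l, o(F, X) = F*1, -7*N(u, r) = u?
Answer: -2633/2 ≈ -1316.5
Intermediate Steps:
N(u, r) = -u/7
o(F, X) = F
w = 9 (w = (-5 + 2)² = (-3)² = 9)
A = 49/2 (A = (7/1)/((-⅐*(-2))) = (7*1)/(2/7) = 7*(7/2) = 49/2 ≈ 24.500)
-149*w + A = -149*9 + 49/2 = -1341 + 49/2 = -2633/2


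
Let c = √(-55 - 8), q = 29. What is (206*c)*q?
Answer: 17922*I*√7 ≈ 47417.0*I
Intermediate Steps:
c = 3*I*√7 (c = √(-63) = 3*I*√7 ≈ 7.9373*I)
(206*c)*q = (206*(3*I*√7))*29 = (618*I*√7)*29 = 17922*I*√7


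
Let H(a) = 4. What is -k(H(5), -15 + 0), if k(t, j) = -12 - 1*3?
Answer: 15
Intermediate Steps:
k(t, j) = -15 (k(t, j) = -12 - 3 = -15)
-k(H(5), -15 + 0) = -1*(-15) = 15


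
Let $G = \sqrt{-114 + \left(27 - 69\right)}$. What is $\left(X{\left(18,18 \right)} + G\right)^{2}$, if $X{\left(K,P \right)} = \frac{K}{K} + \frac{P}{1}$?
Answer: $205 + 76 i \sqrt{39} \approx 205.0 + 474.62 i$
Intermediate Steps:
$X{\left(K,P \right)} = 1 + P$ ($X{\left(K,P \right)} = 1 + P 1 = 1 + P$)
$G = 2 i \sqrt{39}$ ($G = \sqrt{-114 - 42} = \sqrt{-156} = 2 i \sqrt{39} \approx 12.49 i$)
$\left(X{\left(18,18 \right)} + G\right)^{2} = \left(\left(1 + 18\right) + 2 i \sqrt{39}\right)^{2} = \left(19 + 2 i \sqrt{39}\right)^{2}$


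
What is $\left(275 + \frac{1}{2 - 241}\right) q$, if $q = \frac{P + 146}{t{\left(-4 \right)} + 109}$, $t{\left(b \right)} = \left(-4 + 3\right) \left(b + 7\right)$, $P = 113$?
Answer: $\frac{8511258}{12667} \approx 671.92$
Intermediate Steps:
$t{\left(b \right)} = -7 - b$ ($t{\left(b \right)} = - (7 + b) = -7 - b$)
$q = \frac{259}{106}$ ($q = \frac{113 + 146}{\left(-7 - -4\right) + 109} = \frac{259}{\left(-7 + 4\right) + 109} = \frac{259}{-3 + 109} = \frac{259}{106} \approx 2.4434$)
$\left(275 + \frac{1}{2 - 241}\right) q = \left(275 + \frac{1}{2 - 241}\right) \frac{259}{106} = \left(275 + \frac{1}{-239}\right) \frac{259}{106} = \left(275 - \frac{1}{239}\right) \frac{259}{106} = \frac{65724}{239} \cdot \frac{259}{106} = \frac{8511258}{12667}$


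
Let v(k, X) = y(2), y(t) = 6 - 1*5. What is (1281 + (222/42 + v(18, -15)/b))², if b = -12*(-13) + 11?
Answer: 2261038505625/1366561 ≈ 1.6545e+6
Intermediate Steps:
y(t) = 1 (y(t) = 6 - 5 = 1)
v(k, X) = 1
b = 167 (b = 156 + 11 = 167)
(1281 + (222/42 + v(18, -15)/b))² = (1281 + (222/42 + 1/167))² = (1281 + (222*(1/42) + 1*(1/167)))² = (1281 + (37/7 + 1/167))² = (1281 + 6186/1169)² = (1503675/1169)² = 2261038505625/1366561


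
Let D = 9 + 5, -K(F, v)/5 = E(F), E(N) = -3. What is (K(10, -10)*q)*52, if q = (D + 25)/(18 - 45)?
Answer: -3380/3 ≈ -1126.7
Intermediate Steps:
K(F, v) = 15 (K(F, v) = -5*(-3) = 15)
D = 14
q = -13/9 (q = (14 + 25)/(18 - 45) = 39/(-27) = 39*(-1/27) = -13/9 ≈ -1.4444)
(K(10, -10)*q)*52 = (15*(-13/9))*52 = -65/3*52 = -3380/3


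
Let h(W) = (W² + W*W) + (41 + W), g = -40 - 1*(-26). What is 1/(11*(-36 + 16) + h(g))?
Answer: 1/199 ≈ 0.0050251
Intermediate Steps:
g = -14 (g = -40 + 26 = -14)
h(W) = 41 + W + 2*W² (h(W) = (W² + W²) + (41 + W) = 2*W² + (41 + W) = 41 + W + 2*W²)
1/(11*(-36 + 16) + h(g)) = 1/(11*(-36 + 16) + (41 - 14 + 2*(-14)²)) = 1/(11*(-20) + (41 - 14 + 2*196)) = 1/(-220 + (41 - 14 + 392)) = 1/(-220 + 419) = 1/199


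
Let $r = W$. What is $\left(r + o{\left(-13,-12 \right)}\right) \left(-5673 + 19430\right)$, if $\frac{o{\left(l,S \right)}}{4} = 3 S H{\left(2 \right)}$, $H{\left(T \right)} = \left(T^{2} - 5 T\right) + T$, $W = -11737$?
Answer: $-153541877$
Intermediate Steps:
$H{\left(T \right)} = T^{2} - 4 T$
$r = -11737$
$o{\left(l,S \right)} = - 48 S$ ($o{\left(l,S \right)} = 4 \cdot 3 S 2 \left(-4 + 2\right) = 4 \cdot 3 S 2 \left(-2\right) = 4 \cdot 3 S \left(-4\right) = 4 \left(- 12 S\right) = - 48 S$)
$\left(r + o{\left(-13,-12 \right)}\right) \left(-5673 + 19430\right) = \left(-11737 - -576\right) \left(-5673 + 19430\right) = \left(-11737 + 576\right) 13757 = \left(-11161\right) 13757 = -153541877$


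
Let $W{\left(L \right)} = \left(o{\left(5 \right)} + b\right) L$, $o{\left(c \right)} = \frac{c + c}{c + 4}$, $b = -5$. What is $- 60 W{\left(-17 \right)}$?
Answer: $- \frac{11900}{3} \approx -3966.7$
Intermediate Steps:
$o{\left(c \right)} = \frac{2 c}{4 + c}$
$W{\left(L \right)} = - \frac{35 L}{9}$ ($W{\left(L \right)} = \left(2 \cdot 5 \frac{1}{4 + 5} - 5\right) L = \left(2 \cdot 5 \cdot \frac{1}{9} - 5\right) L = \left(\frac{10}{9} - 5\right) L = - \frac{35 L}{9}$)
$- 60 W{\left(-17 \right)} = - 60 \left(\left(- \frac{35}{9}\right) \left(-17\right)\right) = \left(-60\right) \frac{595}{9} = - \frac{11900}{3}$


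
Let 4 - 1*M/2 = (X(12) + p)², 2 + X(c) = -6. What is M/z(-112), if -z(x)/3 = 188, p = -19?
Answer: 725/282 ≈ 2.5709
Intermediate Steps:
X(c) = -8 (X(c) = -2 - 6 = -8)
z(x) = -564 (z(x) = -3*188 = -564)
M = -1450 (M = 8 - 2*(-8 - 19)² = 8 - 2*(-27)² = 8 - 2*729 = 8 - 1458 = -1450)
M/z(-112) = -1450/(-564) = -1450*(-1/564) = 725/282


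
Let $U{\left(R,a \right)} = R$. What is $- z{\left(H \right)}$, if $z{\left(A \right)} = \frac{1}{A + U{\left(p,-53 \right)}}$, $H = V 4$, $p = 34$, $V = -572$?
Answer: $\frac{1}{2254} \approx 0.00044366$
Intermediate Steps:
$H = -2288$ ($H = \left(-572\right) 4 = -2288$)
$z{\left(A \right)} = \frac{1}{34 + A}$ ($z{\left(A \right)} = \frac{1}{A + 34} = \frac{1}{34 + A}$)
$- z{\left(H \right)} = - \frac{1}{34 - 2288} = - \frac{1}{-2254} = \left(-1\right) \left(- \frac{1}{2254}\right) = \frac{1}{2254}$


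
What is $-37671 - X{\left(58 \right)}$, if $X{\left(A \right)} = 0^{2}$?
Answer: $-37671$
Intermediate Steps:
$X{\left(A \right)} = 0$
$-37671 - X{\left(58 \right)} = -37671 - 0 = -37671 + 0 = -37671$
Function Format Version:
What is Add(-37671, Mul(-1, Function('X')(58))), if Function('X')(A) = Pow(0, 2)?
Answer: -37671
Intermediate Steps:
Function('X')(A) = 0
Add(-37671, Mul(-1, Function('X')(58))) = Add(-37671, Mul(-1, 0)) = Add(-37671, 0) = -37671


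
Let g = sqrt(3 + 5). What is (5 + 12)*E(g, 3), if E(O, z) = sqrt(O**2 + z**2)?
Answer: 17*sqrt(17) ≈ 70.093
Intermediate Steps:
g = 2*sqrt(2) (g = sqrt(8) = 2*sqrt(2) ≈ 2.8284)
(5 + 12)*E(g, 3) = (5 + 12)*sqrt((2*sqrt(2))**2 + 3**2) = 17*sqrt(8 + 9) = 17*sqrt(17)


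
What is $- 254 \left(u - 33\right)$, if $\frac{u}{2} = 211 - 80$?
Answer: $-58166$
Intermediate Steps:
$u = 262$ ($u = 2 \left(211 - 80\right) = 2 \cdot 131 = 262$)
$- 254 \left(u - 33\right) = - 254 \left(262 - 33\right) = \left(-254\right) 229 = -58166$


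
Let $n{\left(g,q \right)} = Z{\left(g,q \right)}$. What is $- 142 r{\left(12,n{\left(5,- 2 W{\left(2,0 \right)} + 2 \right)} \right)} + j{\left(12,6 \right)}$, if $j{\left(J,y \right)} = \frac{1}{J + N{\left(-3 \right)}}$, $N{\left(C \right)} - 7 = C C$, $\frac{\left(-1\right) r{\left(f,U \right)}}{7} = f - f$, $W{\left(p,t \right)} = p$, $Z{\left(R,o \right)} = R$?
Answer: $\frac{1}{28} \approx 0.035714$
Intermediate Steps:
$n{\left(g,q \right)} = g$
$r{\left(f,U \right)} = 0$ ($r{\left(f,U \right)} = - 7 \left(f - f\right) = \left(-7\right) 0 = 0$)
$N{\left(C \right)} = 7 + C^{2}$ ($N{\left(C \right)} = 7 + C C = 7 + C^{2}$)
$j{\left(J,y \right)} = \frac{1}{16 + J}$ ($j{\left(J,y \right)} = \frac{1}{J + \left(7 + \left(-3\right)^{2}\right)} = \frac{1}{J + \left(7 + 9\right)} = \frac{1}{J + 16} = \frac{1}{16 + J}$)
$- 142 r{\left(12,n{\left(5,- 2 W{\left(2,0 \right)} + 2 \right)} \right)} + j{\left(12,6 \right)} = \left(-142\right) 0 + \frac{1}{16 + 12} = 0 + \frac{1}{28} = \frac{1}{28}$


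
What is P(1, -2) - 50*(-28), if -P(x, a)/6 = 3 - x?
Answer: 1388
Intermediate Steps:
P(x, a) = -18 + 6*x (P(x, a) = -6*(3 - x) = -18 + 6*x)
P(1, -2) - 50*(-28) = (-18 + 6*1) - 50*(-28) = (-18 + 6) + 1400 = -12 + 1400 = 1388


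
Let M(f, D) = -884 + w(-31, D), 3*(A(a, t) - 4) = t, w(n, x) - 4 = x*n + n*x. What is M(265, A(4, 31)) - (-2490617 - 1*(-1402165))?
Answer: 3260050/3 ≈ 1.0867e+6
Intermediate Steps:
w(n, x) = 4 + 2*n*x (w(n, x) = 4 + (x*n + n*x) = 4 + (n*x + n*x) = 4 + 2*n*x)
A(a, t) = 4 + t/3
M(f, D) = -880 - 62*D (M(f, D) = -884 + (4 + 2*(-31)*D) = -884 + (4 - 62*D) = -880 - 62*D)
M(265, A(4, 31)) - (-2490617 - 1*(-1402165)) = (-880 - 62*(4 + (⅓)*31)) - (-2490617 - 1*(-1402165)) = (-880 - 62*(4 + 31/3)) - (-2490617 + 1402165) = (-880 - 62*43/3) - 1*(-1088452) = (-880 - 2666/3) + 1088452 = -5306/3 + 1088452 = 3260050/3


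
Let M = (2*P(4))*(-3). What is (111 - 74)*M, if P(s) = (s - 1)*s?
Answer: -2664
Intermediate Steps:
P(s) = s*(-1 + s) (P(s) = (-1 + s)*s = s*(-1 + s))
M = -72 (M = (2*(4*(-1 + 4)))*(-3) = (2*(4*3))*(-3) = (2*12)*(-3) = 24*(-3) = -72)
(111 - 74)*M = (111 - 74)*(-72) = 37*(-72) = -2664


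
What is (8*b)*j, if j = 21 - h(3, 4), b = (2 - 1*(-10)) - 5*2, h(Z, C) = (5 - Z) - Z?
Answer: 352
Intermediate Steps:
h(Z, C) = 5 - 2*Z
b = 2 (b = (2 + 10) - 1*10 = 12 - 10 = 2)
j = 22 (j = 21 - (5 - 2*3) = 21 - (5 - 6) = 21 - 1*(-1) = 21 + 1 = 22)
(8*b)*j = (8*2)*22 = 16*22 = 352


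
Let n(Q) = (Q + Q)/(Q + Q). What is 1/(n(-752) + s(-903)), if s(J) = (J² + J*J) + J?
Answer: 1/1629916 ≈ 6.1353e-7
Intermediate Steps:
s(J) = J + 2*J² (s(J) = (J² + J²) + J = 2*J² + J = J + 2*J²)
n(Q) = 1 (n(Q) = (2*Q)/((2*Q)) = (2*Q)*(1/(2*Q)) = 1)
1/(n(-752) + s(-903)) = 1/(1 - 903*(1 + 2*(-903))) = 1/(1 - 903*(1 - 1806)) = 1/(1 - 903*(-1805)) = 1/(1 + 1629915) = 1/1629916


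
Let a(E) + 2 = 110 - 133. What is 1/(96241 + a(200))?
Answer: 1/96216 ≈ 1.0393e-5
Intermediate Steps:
a(E) = -25 (a(E) = -2 + (110 - 133) = -2 - 23 = -25)
1/(96241 + a(200)) = 1/(96241 - 25) = 1/96216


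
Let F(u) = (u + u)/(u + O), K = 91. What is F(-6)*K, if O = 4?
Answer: 546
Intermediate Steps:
F(u) = 2*u/(4 + u) (F(u) = (u + u)/(u + 4) = (2*u)/(4 + u) = 2*u/(4 + u))
F(-6)*K = (2*(-6)/(4 - 6))*91 = (2*(-6)/(-2))*91 = (2*(-6)*(-½))*91 = 6*91 = 546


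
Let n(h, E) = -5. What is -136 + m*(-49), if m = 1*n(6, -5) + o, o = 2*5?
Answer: -381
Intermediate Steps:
o = 10
m = 5 (m = 1*(-5) + 10 = -5 + 10 = 5)
-136 + m*(-49) = -136 + 5*(-49) = -136 - 245 = -381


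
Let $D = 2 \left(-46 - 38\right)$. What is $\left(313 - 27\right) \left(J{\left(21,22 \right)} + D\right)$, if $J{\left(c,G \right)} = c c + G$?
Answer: $84370$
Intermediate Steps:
$J{\left(c,G \right)} = G + c^{2}$ ($J{\left(c,G \right)} = c^{2} + G = G + c^{2}$)
$D = -168$ ($D = 2 \left(-46 - 38\right) = 2 \left(-84\right) = -168$)
$\left(313 - 27\right) \left(J{\left(21,22 \right)} + D\right) = \left(313 - 27\right) \left(\left(22 + 21^{2}\right) - 168\right) = 286 \left(\left(22 + 441\right) - 168\right) = 286 \left(463 - 168\right) = 286 \cdot 295 = 84370$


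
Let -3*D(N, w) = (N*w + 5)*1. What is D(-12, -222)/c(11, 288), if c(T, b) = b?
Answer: -2669/864 ≈ -3.0891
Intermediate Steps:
D(N, w) = -5/3 - N*w/3 (D(N, w) = -(N*w + 5)/3 = -(5 + N*w)/3 = -5/3 - N*w/3)
D(-12, -222)/c(11, 288) = (-5/3 - 1/3*(-12)*(-222))/288 = (-5/3 - 888)*(1/288) = -2669/3*1/288 = -2669/864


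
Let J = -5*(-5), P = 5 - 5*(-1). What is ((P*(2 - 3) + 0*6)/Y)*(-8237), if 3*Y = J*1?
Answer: 49422/5 ≈ 9884.4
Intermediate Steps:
P = 10 (P = 5 + 5 = 10)
J = 25
Y = 25/3 (Y = (25*1)/3 = (⅓)*25 = 25/3 ≈ 8.3333)
((P*(2 - 3) + 0*6)/Y)*(-8237) = ((10*(2 - 3) + 0*6)/(25/3))*(-8237) = ((10*(-1) + 0)*(3/25))*(-8237) = ((-10 + 0)*(3/25))*(-8237) = -10*3/25*(-8237) = -6/5*(-8237) = 49422/5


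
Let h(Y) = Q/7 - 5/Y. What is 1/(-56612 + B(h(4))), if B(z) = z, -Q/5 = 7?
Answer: -4/226473 ≈ -1.7662e-5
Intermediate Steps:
Q = -35 (Q = -5*7 = -35)
h(Y) = -5 - 5/Y (h(Y) = -35/7 - 5/Y = -35*1/7 - 5/Y = -5 - 5/Y)
1/(-56612 + B(h(4))) = 1/(-56612 + (-5 - 5/4)) = 1/(-56612 - 25/4) = 1/(-226473/4) = -4/226473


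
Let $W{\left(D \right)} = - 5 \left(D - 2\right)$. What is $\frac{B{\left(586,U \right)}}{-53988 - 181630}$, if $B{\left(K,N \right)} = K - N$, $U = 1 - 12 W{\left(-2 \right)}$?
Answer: $- \frac{825}{235618} \approx -0.0035014$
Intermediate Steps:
$W{\left(D \right)} = 10 - 5 D$ ($W{\left(D \right)} = - 5 \left(-2 + D\right) = 10 - 5 D$)
$U = -239$ ($U = 1 - 12 \left(10 - -10\right) = 1 - 12 \left(10 + 10\right) = 1 - 240 = -239$)
$\frac{B{\left(586,U \right)}}{-53988 - 181630} = \frac{586 - -239}{-53988 - 181630} = \frac{586 + 239}{-235618} = 825 \left(- \frac{1}{235618}\right) = - \frac{825}{235618}$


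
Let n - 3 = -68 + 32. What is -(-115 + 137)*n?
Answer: 726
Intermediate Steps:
n = -33 (n = 3 + (-68 + 32) = 3 - 36 = -33)
-(-115 + 137)*n = -(-115 + 137)*(-33) = -22*(-33) = -1*(-726) = 726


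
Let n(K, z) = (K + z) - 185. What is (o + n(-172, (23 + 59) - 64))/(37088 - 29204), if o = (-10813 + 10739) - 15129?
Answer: -7771/3942 ≈ -1.9713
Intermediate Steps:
n(K, z) = -185 + K + z
o = -15203 (o = -74 - 15129 = -15203)
(o + n(-172, (23 + 59) - 64))/(37088 - 29204) = (-15203 + (-185 - 172 + ((23 + 59) - 64)))/(37088 - 29204) = (-15203 + (-185 - 172 + (82 - 64)))/7884 = (-15203 + (-185 - 172 + 18))*(1/7884) = (-15203 - 339)*(1/7884) = -15542*1/7884 = -7771/3942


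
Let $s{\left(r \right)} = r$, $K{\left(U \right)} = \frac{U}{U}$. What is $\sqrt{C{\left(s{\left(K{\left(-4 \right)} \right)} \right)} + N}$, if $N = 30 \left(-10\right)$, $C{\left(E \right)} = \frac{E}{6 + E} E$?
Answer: $\frac{i \sqrt{14693}}{7} \approx 17.316 i$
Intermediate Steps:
$K{\left(U \right)} = 1$
$C{\left(E \right)} = \frac{E^{2}}{6 + E}$ ($C{\left(E \right)} = \frac{E}{6 + E} E = \frac{E^{2}}{6 + E}$)
$N = -300$
$\sqrt{C{\left(s{\left(K{\left(-4 \right)} \right)} \right)} + N} = \sqrt{\frac{1^{2}}{6 + 1} - 300} = \sqrt{1 \cdot \frac{1}{7} - 300} = \sqrt{\frac{1}{7} - 300} = \sqrt{- \frac{2099}{7}} = \frac{i \sqrt{14693}}{7}$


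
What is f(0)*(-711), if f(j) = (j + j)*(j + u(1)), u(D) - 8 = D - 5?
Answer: 0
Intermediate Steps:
u(D) = 3 + D (u(D) = 8 + (D - 5) = 8 + (-5 + D) = 3 + D)
f(j) = 2*j*(4 + j) (f(j) = (j + j)*(j + (3 + 1)) = (2*j)*(j + 4) = (2*j)*(4 + j) = 2*j*(4 + j))
f(0)*(-711) = (2*0*(4 + 0))*(-711) = (2*0*4)*(-711) = 0*(-711) = 0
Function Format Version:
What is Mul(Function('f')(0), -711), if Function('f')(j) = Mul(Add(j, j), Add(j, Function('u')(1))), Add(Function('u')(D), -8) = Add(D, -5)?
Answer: 0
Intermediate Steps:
Function('u')(D) = Add(3, D) (Function('u')(D) = Add(8, Add(D, -5)) = Add(8, Add(-5, D)) = Add(3, D))
Function('f')(j) = Mul(2, j, Add(4, j)) (Function('f')(j) = Mul(Add(j, j), Add(j, Add(3, 1))) = Mul(Mul(2, j), Add(j, 4)) = Mul(Mul(2, j), Add(4, j)) = Mul(2, j, Add(4, j)))
Mul(Function('f')(0), -711) = Mul(Mul(2, 0, Add(4, 0)), -711) = Mul(Mul(2, 0, 4), -711) = Mul(0, -711) = 0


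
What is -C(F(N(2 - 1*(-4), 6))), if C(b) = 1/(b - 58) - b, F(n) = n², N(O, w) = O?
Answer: 793/22 ≈ 36.045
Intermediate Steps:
C(b) = 1/(-58 + b) - b
-C(F(N(2 - 1*(-4), 6))) = -(1 - ((2 - 1*(-4))²)² + 58*(2 - 1*(-4))²)/(-58 + (2 - 1*(-4))²) = -(1 - ((2 + 4)²)² + 58*(2 + 4)²)/(-58 + (2 + 4)²) = -(1 - (6²)² + 58*6²)/(-58 + 6²) = -(1 - 1*36² + 58*36)/(-58 + 36) = -(1 - 1*1296 + 2088)/(-22) = -(-1)*(1 - 1296 + 2088)/22 = -(-1)*793/22 = -1*(-793/22) = 793/22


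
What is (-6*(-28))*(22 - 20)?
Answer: 336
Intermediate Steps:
(-6*(-28))*(22 - 20) = 168*2 = 336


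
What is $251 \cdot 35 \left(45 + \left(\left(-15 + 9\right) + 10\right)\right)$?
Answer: $430465$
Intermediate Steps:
$251 \cdot 35 \left(45 + \left(\left(-15 + 9\right) + 10\right)\right) = 251 \cdot 35 \left(45 + \left(-6 + 10\right)\right) = 251 \cdot 35 \left(45 + 4\right) = 251 \cdot 35 \cdot 49 = 251 \cdot 1715 = 430465$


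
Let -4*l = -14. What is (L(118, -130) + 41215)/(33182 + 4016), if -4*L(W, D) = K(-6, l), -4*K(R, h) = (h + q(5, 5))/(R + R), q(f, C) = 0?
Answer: 15826553/14284032 ≈ 1.1080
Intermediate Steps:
l = 7/2 (l = -¼*(-14) = 7/2 ≈ 3.5000)
K(R, h) = -h/(8*R) (K(R, h) = -(h + 0)/(4*(R + R)) = -h/(4*(2*R)) = -h*1/(2*R)/4 = -h/(8*R))
L(W, D) = -7/384 (L(W, D) = -(-1)*7/(32*2*(-6)) = -(-1)*7*(-1)/(32*2*6) = -¼*7/96 = -7/384)
(L(118, -130) + 41215)/(33182 + 4016) = (-7/384 + 41215)/(33182 + 4016) = (15826553/384)/37198 = (15826553/384)*(1/37198) = 15826553/14284032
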